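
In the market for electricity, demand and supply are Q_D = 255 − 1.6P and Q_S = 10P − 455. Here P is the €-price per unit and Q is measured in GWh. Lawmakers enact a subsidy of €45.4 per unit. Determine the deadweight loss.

€1421.49

In inverse form: demand P = 159.375 − 0.625Q, supply P = 45.5 + 0.1Q.
Competitive equilibrium: 159.375 − 0.625Q = 45.5 + 0.1Q → Q* = 157.069, P* = 61.2069.
The subsidy lowers effective supply by 45.4: P = 0.1 + 0.1Q.
New quantity: 159.375 − 0.625Q = 0.1 + 0.1Q → Q' = 219.6897.
Overproduction ΔQ = 219.6897 − 157.069 = 62.6207; wedge = subsidy = 45.4.
The triangle = ½ × 62.6207 × 45.4 = €1421.49.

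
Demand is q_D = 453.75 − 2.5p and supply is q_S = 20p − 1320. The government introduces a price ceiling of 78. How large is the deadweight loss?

In inverse form: demand p = 181.5 − 0.4q, supply p = 66 + 0.05q.
Competitive equilibrium: 181.5 − 0.4q = 66 + 0.05q → q* = 256.6667, p* = 78.8333.
At the ceiling p = 78, quantity supplied = (78 − 66)/0.05 = 240.
Willingness to pay at q' = 240: 181.5 − 0.4·240 = 85.5.
Δq = 256.6667 − 240 = 16.6667; wedge = 85.5 − 78 = 7.5.
Deadweight loss = ½ × 16.6667 × 7.5 = 62.50.

62.50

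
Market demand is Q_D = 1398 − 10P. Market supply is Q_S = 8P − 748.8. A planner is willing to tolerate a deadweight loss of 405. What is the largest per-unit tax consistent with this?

In inverse form: demand P = 139.8 − 0.1Q, supply P = 93.6 + 0.125Q.
Competitive equilibrium: 139.8 − 0.1Q = 93.6 + 0.125Q → Q* = 205.3333, P* = 119.2667.
A tax t gives ΔQ = t/0.225 and wedge t, so DWL = t²/0.45.
t²/0.45 = 405 → t² = 182.25 → t = 13.5.

13.5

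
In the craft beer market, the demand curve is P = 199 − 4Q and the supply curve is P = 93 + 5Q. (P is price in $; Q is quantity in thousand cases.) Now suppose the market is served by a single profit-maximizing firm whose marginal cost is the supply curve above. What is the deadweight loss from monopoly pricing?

$59.10 thousand

Competitive equilibrium: 199 − 4Q = 93 + 5Q → Q* = 11.7778, P* = 151.8889.
Marginal revenue: MR = 199 − 8Q. Set MR = MC: 199 − 8Q = 93 + 5Q → Q_m = 8.1538.
Price P_m = 199 − 4·8.1538 = 166.3848; MC(Q_m) = 93 + 5·8.1538 = 133.769.
Competitive Q* = 11.7778, so ΔQ = 3.624; wedge = 166.3848 − 133.769 = 32.6158.
Welfare loss = ½ × 3.624 × 32.6158 = $59.10 thousand.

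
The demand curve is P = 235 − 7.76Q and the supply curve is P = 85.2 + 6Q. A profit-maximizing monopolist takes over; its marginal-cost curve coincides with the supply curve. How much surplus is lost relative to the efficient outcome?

Competitive equilibrium: 235 − 7.76Q = 85.2 + 6Q → Q* = 10.88663, P* = 150.51977.
Marginal revenue: MR = 235 − 15.52Q. Set MR = MC: 235 − 15.52Q = 85.2 + 6Q → Q_m = 6.96097.
Price P_m = 235 − 7.76·6.96097 = 180.98287; MC(Q_m) = 85.2 + 6·6.96097 = 126.96582.
Competitive Q* = 10.88663, so ΔQ = 3.92566; wedge = 180.98287 − 126.96582 = 54.01705.
Welfare loss = ½ × 3.92566 × 54.01705 = 106.03.

106.03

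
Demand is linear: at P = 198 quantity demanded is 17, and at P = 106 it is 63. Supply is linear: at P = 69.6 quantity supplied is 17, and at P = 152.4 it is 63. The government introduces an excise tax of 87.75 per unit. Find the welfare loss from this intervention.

Demand slope = (106 − 198)/(63 − 17) = −2, so P = 232 − 2Q.
Supply slope = (152.4 − 69.6)/(63 − 17) = 1.8, so P = 39 + 1.8Q.
Competitive equilibrium: 232 − 2Q = 39 + 1.8Q → Q* = 50.7895, P* = 130.4211.
With the tax, the buyer price exceeds the seller price by 87.75: (232 − 2Q) − (39 + 1.8Q) = 87.75 → Q' = 27.6974.
ΔQ = 50.7895 − 27.6974 = 23.0921; the wedge equals the tax, 87.75.
Welfare loss = ½ × 23.0921 × 87.75 = 1013.17.

1013.17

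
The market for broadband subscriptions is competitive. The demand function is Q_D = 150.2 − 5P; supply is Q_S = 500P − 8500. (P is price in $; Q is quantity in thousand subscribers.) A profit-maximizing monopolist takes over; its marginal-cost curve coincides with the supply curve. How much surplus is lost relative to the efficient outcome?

In inverse form: demand P = 30.04 − 0.2Q, supply P = 17 + 0.002Q.
Competitive equilibrium: 30.04 − 0.2Q = 17 + 0.002Q → Q* = 64.5545, P* = 17.1291.
Marginal revenue: MR = 30.04 − 0.4Q. Set MR = MC: 30.04 − 0.4Q = 17 + 0.002Q → Q_m = 32.4378.
Price P_m = 30.04 − 0.2·32.4378 = 23.5524; MC(Q_m) = 17 + 0.002·32.4378 = 17.0649.
Competitive Q* = 64.5545, so ΔQ = 32.1167; wedge = 23.5524 − 17.0649 = 6.4875.
Deadweight loss = ½ × 32.1167 × 6.4875 = $104.18 thousand.

$104.18 thousand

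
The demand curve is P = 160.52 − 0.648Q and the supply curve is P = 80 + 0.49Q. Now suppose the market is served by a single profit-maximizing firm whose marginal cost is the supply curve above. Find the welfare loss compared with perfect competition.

374.99

Competitive equilibrium: 160.52 − 0.648Q = 80 + 0.49Q → Q* = 70.7557, P* = 114.6703.
Marginal revenue: MR = 160.52 − 1.296Q. Set MR = MC: 160.52 − 1.296Q = 80 + 0.49Q → Q_m = 45.084.
Price P_m = 160.52 − 0.648·45.084 = 131.3056; MC(Q_m) = 80 + 0.49·45.084 = 102.0912.
Competitive Q* = 70.7557, so ΔQ = 25.6717; wedge = 131.3056 − 102.0912 = 29.2144.
DWL = ½ × 25.6717 × 29.2144 = 374.99.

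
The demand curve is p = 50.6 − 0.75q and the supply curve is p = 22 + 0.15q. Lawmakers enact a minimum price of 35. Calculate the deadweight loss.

Competitive equilibrium: 50.6 − 0.75q = 22 + 0.15q → q* = 31.7778, p* = 26.7667.
At the floor p = 35, quantity demanded = (50.6 − 35)/0.75 = 20.8.
Sellers' marginal cost at q' = 20.8: 22 + 0.15·20.8 = 25.12.
Δq = 31.7778 − 20.8 = 10.9778; wedge = 35 − 25.12 = 9.88.
Welfare loss = ½ × 10.9778 × 9.88 = 54.23.

54.23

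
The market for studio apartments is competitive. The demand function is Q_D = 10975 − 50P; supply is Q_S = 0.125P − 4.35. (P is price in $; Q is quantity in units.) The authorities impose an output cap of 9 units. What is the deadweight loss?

$789.32

In inverse form: demand P = 219.5 − 0.02Q, supply P = 34.8 + 8Q.
Competitive equilibrium: 219.5 − 0.02Q = 34.8 + 8Q → Q* = 23.0299, P* = 219.0394.
At Q = 9: demand price = 219.5 − 0.02·9 = 219.32; supply price = 34.8 + 8·9 = 106.8.
ΔQ = 23.0299 − 9 = 14.0299; wedge = 219.32 − 106.8 = 112.52.
The triangle = ½ × 14.0299 × 112.52 = $789.32.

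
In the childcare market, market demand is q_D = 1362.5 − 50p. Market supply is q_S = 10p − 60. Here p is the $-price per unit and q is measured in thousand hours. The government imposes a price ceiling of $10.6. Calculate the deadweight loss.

$1030.97 thousand

In inverse form: demand p = 27.25 − 0.02q, supply p = 6 + 0.1q.
Competitive equilibrium: 27.25 − 0.02q = 6 + 0.1q → q* = 177.0833, p* = 23.7083.
At the ceiling p = 10.6, quantity supplied = (10.6 − 6)/0.1 = 46.
Willingness to pay at q' = 46: 27.25 − 0.02·46 = 26.33.
Δq = 177.0833 − 46 = 131.0833; wedge = 26.33 − 10.6 = 15.73.
DWL = ½ × 131.0833 × 15.73 = $1030.97 thousand.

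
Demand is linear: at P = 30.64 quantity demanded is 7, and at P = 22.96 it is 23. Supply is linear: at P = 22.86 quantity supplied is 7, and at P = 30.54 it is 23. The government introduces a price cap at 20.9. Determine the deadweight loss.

Demand slope = (22.96 − 30.64)/(23 − 7) = −0.48, so P = 34 − 0.48Q.
Supply slope = (30.54 − 22.86)/(23 − 7) = 0.48, so P = 19.5 + 0.48Q.
Competitive equilibrium: 34 − 0.48Q = 19.5 + 0.48Q → Q* = 15.1042, P* = 26.75.
At the ceiling P = 20.9, quantity supplied = (20.9 − 19.5)/0.48 = 2.9167.
Willingness to pay at Q' = 2.9167: 34 − 0.48·2.9167 = 32.6.
ΔQ = 15.1042 − 2.9167 = 12.1875; wedge = 32.6 − 20.9 = 11.7.
The triangle = ½ × 12.1875 × 11.7 = 71.30.

71.30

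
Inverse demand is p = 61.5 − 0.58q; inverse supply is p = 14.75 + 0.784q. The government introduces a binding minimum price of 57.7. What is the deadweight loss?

524.14

Competitive equilibrium: 61.5 − 0.58q = 14.75 + 0.784q → q* = 34.2742, p* = 41.621.
At the floor p = 57.7, quantity demanded = (61.5 − 57.7)/0.58 = 6.5517.
Sellers' marginal cost at q' = 6.5517: 14.75 + 0.784·6.5517 = 19.8865.
Δq = 34.2742 − 6.5517 = 27.7225; wedge = 57.7 − 19.8865 = 37.8135.
DWL = ½ × 27.7225 × 37.8135 = 524.14.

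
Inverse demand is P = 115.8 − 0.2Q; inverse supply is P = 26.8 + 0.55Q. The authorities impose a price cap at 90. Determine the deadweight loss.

Competitive equilibrium: 115.8 − 0.2Q = 26.8 + 0.55Q → Q* = 118.6667, P* = 92.0667.
At the ceiling P = 90, quantity supplied = (90 − 26.8)/0.55 = 114.9091.
Willingness to pay at Q' = 114.9091: 115.8 − 0.2·114.9091 = 92.8182.
ΔQ = 118.6667 − 114.9091 = 3.7576; wedge = 92.8182 − 90 = 2.8182.
Welfare loss = ½ × 3.7576 × 2.8182 = 5.29.

5.29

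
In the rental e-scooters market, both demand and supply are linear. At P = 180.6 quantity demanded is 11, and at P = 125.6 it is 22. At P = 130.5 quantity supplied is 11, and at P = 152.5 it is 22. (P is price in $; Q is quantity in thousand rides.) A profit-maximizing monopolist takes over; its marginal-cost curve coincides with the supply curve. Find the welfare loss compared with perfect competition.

$200.33 thousand

Demand slope = (125.6 − 180.6)/(22 − 11) = −5, so P = 235.6 − 5Q.
Supply slope = (152.5 − 130.5)/(22 − 11) = 2, so P = 108.5 + 2Q.
Competitive equilibrium: 235.6 − 5Q = 108.5 + 2Q → Q* = 18.15714, P* = 144.81429.
Marginal revenue: MR = 235.6 − 10Q. Set MR = MC: 235.6 − 10Q = 108.5 + 2Q → Q_m = 10.59167.
Price P_m = 235.6 − 5·10.59167 = 182.64165; MC(Q_m) = 108.5 + 2·10.59167 = 129.68334.
Competitive Q* = 18.15714, so ΔQ = 7.56547; wedge = 182.64165 − 129.68334 = 52.95831.
Welfare loss = ½ × 7.56547 × 52.95831 = $200.33 thousand.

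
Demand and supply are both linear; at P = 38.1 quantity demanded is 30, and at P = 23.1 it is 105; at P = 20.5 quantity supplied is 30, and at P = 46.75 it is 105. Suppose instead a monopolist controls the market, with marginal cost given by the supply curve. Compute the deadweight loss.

75.17

Demand slope = (23.1 − 38.1)/(105 − 30) = −0.2, so P = 44.1 − 0.2Q.
Supply slope = (46.75 − 20.5)/(105 − 30) = 0.35, so P = 10 + 0.35Q.
Competitive equilibrium: 44.1 − 0.2Q = 10 + 0.35Q → Q* = 62, P* = 31.7.
Marginal revenue: MR = 44.1 − 0.4Q. Set MR = MC: 44.1 − 0.4Q = 10 + 0.35Q → Q_m = 45.4667.
Price P_m = 44.1 − 0.2·45.4667 = 35.0067; MC(Q_m) = 10 + 0.35·45.4667 = 25.9133.
Competitive Q* = 62, so ΔQ = 16.5333; wedge = 35.0067 − 25.9133 = 9.0934.
DWL = ½ × 16.5333 × 9.0934 = 75.17.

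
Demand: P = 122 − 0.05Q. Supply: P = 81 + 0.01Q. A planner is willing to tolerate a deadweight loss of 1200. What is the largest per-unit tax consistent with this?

Competitive equilibrium: 122 − 0.05Q = 81 + 0.01Q → Q* = 683.3333, P* = 87.8333.
A tax t gives ΔQ = t/0.06 and wedge t, so DWL = t²/0.12.
t²/0.12 = 1200 → t² = 144 → t = 12.

12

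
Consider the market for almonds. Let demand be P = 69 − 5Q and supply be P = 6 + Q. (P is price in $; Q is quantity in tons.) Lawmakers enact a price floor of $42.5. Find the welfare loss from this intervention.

Competitive equilibrium: 69 − 5Q = 6 + Q → Q* = 10.5, P* = 16.5.
At the floor P = 42.5, quantity demanded = (69 − 42.5)/5 = 5.3.
Sellers' marginal cost at Q' = 5.3: 6 + 1·5.3 = 11.3.
ΔQ = 10.5 − 5.3 = 5.2; wedge = 42.5 − 11.3 = 31.2.
Welfare loss = ½ × 5.2 × 31.2 = $81.12.

$81.12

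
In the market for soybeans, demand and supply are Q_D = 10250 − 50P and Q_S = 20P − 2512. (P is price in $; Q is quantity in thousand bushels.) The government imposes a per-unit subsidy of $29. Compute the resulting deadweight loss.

In inverse form: demand P = 205 − 0.02Q, supply P = 125.6 + 0.05Q.
Competitive equilibrium: 205 − 0.02Q = 125.6 + 0.05Q → Q* = 1134.2857, P* = 182.3143.
The subsidy lowers effective supply by 29: P = 96.6 + 0.05Q.
New quantity: 205 − 0.02Q = 96.6 + 0.05Q → Q' = 1548.5714.
Overproduction ΔQ = 1548.5714 − 1134.2857 = 414.2857; wedge = subsidy = 29.
DWL = ½ × 414.2857 × 29 = $6007.14 thousand.

$6007.14 thousand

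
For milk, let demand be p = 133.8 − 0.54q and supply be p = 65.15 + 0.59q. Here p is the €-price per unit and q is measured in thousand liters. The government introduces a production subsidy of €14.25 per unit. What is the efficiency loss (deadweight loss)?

Competitive equilibrium: 133.8 − 0.54q = 65.15 + 0.59q → q* = 60.7522, p* = 100.9938.
The subsidy lowers effective supply by 14.25: p = 50.9 + 0.59q.
New quantity: 133.8 − 0.54q = 50.9 + 0.59q → q' = 73.3628.
Overproduction Δq = 73.3628 − 60.7522 = 12.6106; wedge = subsidy = 14.25.
DWL = ½ × 12.6106 × 14.25 = €89.85 thousand.

€89.85 thousand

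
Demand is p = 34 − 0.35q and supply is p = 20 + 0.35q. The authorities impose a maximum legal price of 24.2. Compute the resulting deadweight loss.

Competitive equilibrium: 34 − 0.35q = 20 + 0.35q → q* = 20, p* = 27.
At the ceiling p = 24.2, quantity supplied = (24.2 − 20)/0.35 = 12.
Willingness to pay at q' = 12: 34 − 0.35·12 = 29.8.
Δq = 20 − 12 = 8; wedge = 29.8 − 24.2 = 5.6.
Welfare loss = ½ × 8 × 5.6 = 22.40.

22.40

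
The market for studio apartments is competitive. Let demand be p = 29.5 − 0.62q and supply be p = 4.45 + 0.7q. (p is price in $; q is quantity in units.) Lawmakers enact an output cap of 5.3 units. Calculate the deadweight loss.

Competitive equilibrium: 29.5 − 0.62q = 4.45 + 0.7q → q* = 18.9773, p* = 17.7341.
At q = 5.3: demand price = 29.5 − 0.62·5.3 = 26.214; supply price = 4.45 + 0.7·5.3 = 8.16.
Δq = 18.9773 − 5.3 = 13.6773; wedge = 26.214 − 8.16 = 18.054.
The triangle = ½ × 13.6773 × 18.054 = $123.46.

$123.46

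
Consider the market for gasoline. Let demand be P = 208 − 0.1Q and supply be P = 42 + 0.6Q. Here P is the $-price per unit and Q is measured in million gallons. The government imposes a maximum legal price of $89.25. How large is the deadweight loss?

Competitive equilibrium: 208 − 0.1Q = 42 + 0.6Q → Q* = 237.14286, P* = 184.28571.
At the ceiling P = 89.25, quantity supplied = (89.25 − 42)/0.6 = 78.75.
Willingness to pay at Q' = 78.75: 208 − 0.1·78.75 = 200.125.
ΔQ = 237.14286 − 78.75 = 158.39286; wedge = 200.125 − 89.25 = 110.875.
DWL = ½ × 158.39286 × 110.875 = $8780.90 million.

$8780.90 million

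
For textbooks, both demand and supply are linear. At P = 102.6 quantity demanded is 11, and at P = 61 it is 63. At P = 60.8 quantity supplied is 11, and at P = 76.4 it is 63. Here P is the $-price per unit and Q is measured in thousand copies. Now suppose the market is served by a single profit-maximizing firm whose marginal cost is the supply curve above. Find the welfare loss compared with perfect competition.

$234.11 thousand

Demand slope = (61 − 102.6)/(63 − 11) = −0.8, so P = 111.4 − 0.8Q.
Supply slope = (76.4 − 60.8)/(63 − 11) = 0.3, so P = 57.5 + 0.3Q.
Competitive equilibrium: 111.4 − 0.8Q = 57.5 + 0.3Q → Q* = 49, P* = 72.2.
Marginal revenue: MR = 111.4 − 1.6Q. Set MR = MC: 111.4 − 1.6Q = 57.5 + 0.3Q → Q_m = 28.36842.
Price P_m = 111.4 − 0.8·28.36842 = 88.70526; MC(Q_m) = 57.5 + 0.3·28.36842 = 66.01053.
Competitive Q* = 49, so ΔQ = 20.63158; wedge = 88.70526 − 66.01053 = 22.69473.
The triangle = ½ × 20.63158 × 22.69473 = $234.11 thousand.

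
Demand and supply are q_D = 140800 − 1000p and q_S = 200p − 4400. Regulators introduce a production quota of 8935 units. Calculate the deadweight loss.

In inverse form: demand p = 140.8 − 0.001q, supply p = 22 + 0.005q.
Competitive equilibrium: 140.8 − 0.001q = 22 + 0.005q → q* = 19800, p* = 121.
At q = 8935: demand price = 140.8 − 0.001·8935 = 131.865; supply price = 22 + 0.005·8935 = 66.675.
Δq = 19800 − 8935 = 10865; wedge = 131.865 − 66.675 = 65.19.
DWL = ½ × 10865 × 65.19 = 354144.675.

354144.675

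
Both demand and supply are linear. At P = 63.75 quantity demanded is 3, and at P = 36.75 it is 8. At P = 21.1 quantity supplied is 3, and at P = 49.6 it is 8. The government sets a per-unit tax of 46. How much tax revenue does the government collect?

124.12

Demand slope = (36.75 − 63.75)/(8 − 3) = −5.4, so P = 79.95 − 5.4Q.
Supply slope = (49.6 − 21.1)/(8 − 3) = 5.7, so P = 4 + 5.7Q.
Competitive equilibrium: 79.95 − 5.4Q = 4 + 5.7Q → Q* = 6.8423, P* = 43.0014.
With the tax, the buyer price exceeds the seller price by 46: (79.95 − 5.4Q) − (4 + 5.7Q) = 46 → Q' = 2.6982.
Tax revenue = 46 × 2.6982 = 124.12.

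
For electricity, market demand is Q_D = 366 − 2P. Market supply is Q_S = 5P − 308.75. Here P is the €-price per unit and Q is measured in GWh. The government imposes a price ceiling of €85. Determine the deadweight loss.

€1135.73

In inverse form: demand P = 183 − 0.5Q, supply P = 61.75 + 0.2Q.
Competitive equilibrium: 183 − 0.5Q = 61.75 + 0.2Q → Q* = 173.2143, P* = 96.3929.
At the ceiling P = 85, quantity supplied = (85 − 61.75)/0.2 = 116.25.
Willingness to pay at Q' = 116.25: 183 − 0.5·116.25 = 124.875.
ΔQ = 173.2143 − 116.25 = 56.9643; wedge = 124.875 − 85 = 39.875.
DWL = ½ × 56.9643 × 39.875 = €1135.73.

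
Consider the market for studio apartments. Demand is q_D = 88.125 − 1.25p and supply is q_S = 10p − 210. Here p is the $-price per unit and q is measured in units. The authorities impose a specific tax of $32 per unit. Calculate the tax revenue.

In inverse form: demand p = 70.5 − 0.8q, supply p = 21 + 0.1q.
Competitive equilibrium: 70.5 − 0.8q = 21 + 0.1q → q* = 55, p* = 26.5.
With the tax, the buyer price exceeds the seller price by 32: (70.5 − 0.8q) − (21 + 0.1q) = 32 → q' = 19.4444.
Tax revenue = 32 × 19.4444 = $622.22.

$622.22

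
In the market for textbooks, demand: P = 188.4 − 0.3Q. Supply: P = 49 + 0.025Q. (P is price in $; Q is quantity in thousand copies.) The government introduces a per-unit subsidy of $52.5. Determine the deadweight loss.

$4240.38 thousand

Competitive equilibrium: 188.4 − 0.3Q = 49 + 0.025Q → Q* = 428.9231, P* = 59.7231.
The subsidy lowers effective supply by 52.5: P = 0.025Q − 3.5.
New quantity: 188.4 − 0.3Q = 0.025Q − 3.5 → Q' = 590.4615.
Overproduction ΔQ = 590.4615 − 428.9231 = 161.5384; wedge = subsidy = 52.5.
Welfare loss = ½ × 161.5384 × 52.5 = $4240.38 thousand.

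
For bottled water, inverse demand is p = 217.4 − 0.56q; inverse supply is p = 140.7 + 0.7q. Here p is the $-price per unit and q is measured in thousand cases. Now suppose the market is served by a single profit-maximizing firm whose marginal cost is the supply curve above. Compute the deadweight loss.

Competitive equilibrium: 217.4 − 0.56q = 140.7 + 0.7q → q* = 60.873, p* = 183.3111.
Marginal revenue: MR = 217.4 − 1.12q. Set MR = MC: 217.4 − 1.12q = 140.7 + 0.7q → q_m = 42.1429.
Price p_m = 217.4 − 0.56·42.1429 = 193.8; MC(q_m) = 140.7 + 0.7·42.1429 = 170.2.
Competitive q* = 60.873, so Δq = 18.7301; wedge = 193.8 − 170.2 = 23.6.
Welfare loss = ½ × 18.7301 × 23.6 = $221.02 thousand.

$221.02 thousand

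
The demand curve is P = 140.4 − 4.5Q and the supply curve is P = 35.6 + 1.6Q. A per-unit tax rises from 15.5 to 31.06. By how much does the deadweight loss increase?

59.38

Competitive equilibrium: 140.4 − 4.5Q = 35.6 + 1.6Q → Q* = 17.1803, P* = 63.0885.
For a per-unit tax t: ΔQ = t/6.1, so DWL = ½·t·(t/6.1) = t²/12.2.
At t = 15.5: DWL = 19.693. At t = 31.06: DWL = 79.076.
Increase = 79.076 − 19.693 = 59.38.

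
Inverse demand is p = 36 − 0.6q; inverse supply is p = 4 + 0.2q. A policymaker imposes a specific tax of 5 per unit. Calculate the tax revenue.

Competitive equilibrium: 36 − 0.6q = 4 + 0.2q → q* = 40, p* = 12.
With the tax, the buyer price exceeds the seller price by 5: (36 − 0.6q) − (4 + 0.2q) = 5 → q' = 33.75.
Tax revenue = 5 × 33.75 = 168.75.

168.75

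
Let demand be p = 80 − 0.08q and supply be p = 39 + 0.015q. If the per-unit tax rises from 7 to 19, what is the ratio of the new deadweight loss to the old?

7.367

Competitive equilibrium: 80 − 0.08q = 39 + 0.015q → q* = 431.5789, p* = 45.4737.
For a per-unit tax t: Δq = t/0.095, so DWL = ½·t·(t/0.095) = t²/0.19.
At t = 7: DWL = 257.895. At t = 19: DWL = 1900.
Ratio = (19/7)² = 7.367.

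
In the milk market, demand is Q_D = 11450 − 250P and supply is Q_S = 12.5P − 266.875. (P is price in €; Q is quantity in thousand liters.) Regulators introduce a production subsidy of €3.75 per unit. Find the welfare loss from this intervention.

€83.71 thousand

In inverse form: demand P = 45.8 − 0.004Q, supply P = 21.35 + 0.08Q.
Competitive equilibrium: 45.8 − 0.004Q = 21.35 + 0.08Q → Q* = 291.0714, P* = 44.6357.
The subsidy lowers effective supply by 3.75: P = 17.6 + 0.08Q.
New quantity: 45.8 − 0.004Q = 17.6 + 0.08Q → Q' = 335.7143.
Overproduction ΔQ = 335.7143 − 291.0714 = 44.6429; wedge = subsidy = 3.75.
The triangle = ½ × 44.6429 × 3.75 = €83.71 thousand.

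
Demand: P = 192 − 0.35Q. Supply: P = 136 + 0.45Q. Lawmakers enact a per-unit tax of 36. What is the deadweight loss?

810

Competitive equilibrium: 192 − 0.35Q = 136 + 0.45Q → Q* = 70, P* = 167.5.
With the tax, the buyer price exceeds the seller price by 36: (192 − 0.35Q) − (136 + 0.45Q) = 36 → Q' = 25.
ΔQ = 70 − 25 = 45; the wedge equals the tax, 36.
Deadweight loss = ½ × 45 × 36 = 810.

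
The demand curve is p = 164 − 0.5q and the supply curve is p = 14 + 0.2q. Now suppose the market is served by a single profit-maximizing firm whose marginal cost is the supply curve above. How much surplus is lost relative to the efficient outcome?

Competitive equilibrium: 164 − 0.5q = 14 + 0.2q → q* = 214.2857, p* = 56.8571.
Marginal revenue: MR = 164 − q. Set MR = MC: 164 − q = 14 + 0.2q → q_m = 125.
Price p_m = 164 − 0.5·125 = 101.5; MC(q_m) = 14 + 0.2·125 = 39.
Competitive q* = 214.2857, so Δq = 89.2857; wedge = 101.5 − 39 = 62.5.
The triangle = ½ × 89.2857 × 62.5 = 2790.18.

2790.18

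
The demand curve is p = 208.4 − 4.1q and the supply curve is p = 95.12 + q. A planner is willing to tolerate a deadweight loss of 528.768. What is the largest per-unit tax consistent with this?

Competitive equilibrium: 208.4 − 4.1q = 95.12 + q → q* = 22.2118, p* = 117.3318.
A tax t gives Δq = t/5.1 and wedge t, so DWL = t²/10.2.
t²/10.2 = 528.768 → t² = 5393.4336 → t = 73.44.

73.44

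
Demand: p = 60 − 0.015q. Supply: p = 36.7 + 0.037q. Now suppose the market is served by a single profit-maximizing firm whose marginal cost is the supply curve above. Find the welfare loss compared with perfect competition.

Competitive equilibrium: 60 − 0.015q = 36.7 + 0.037q → q* = 448.0769, p* = 53.2788.
Marginal revenue: MR = 60 − 0.03q. Set MR = MC: 60 − 0.03q = 36.7 + 0.037q → q_m = 347.7612.
Price p_m = 60 − 0.015·347.7612 = 54.7836; MC(q_m) = 36.7 + 0.037·347.7612 = 49.5672.
Competitive q* = 448.0769, so Δq = 100.3157; wedge = 54.7836 − 49.5672 = 5.2164.
The triangle = ½ × 100.3157 × 5.2164 = 261.64.

261.64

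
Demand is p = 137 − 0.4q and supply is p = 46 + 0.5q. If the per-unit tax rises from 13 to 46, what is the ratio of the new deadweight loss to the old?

Competitive equilibrium: 137 − 0.4q = 46 + 0.5q → q* = 101.1111, p* = 96.5556.
For a per-unit tax t: Δq = t/0.9, so DWL = ½·t·(t/0.9) = t²/1.8.
At t = 13: DWL = 93.889. At t = 46: DWL = 1175.556.
Ratio = (46/13)² = 12.521.

12.521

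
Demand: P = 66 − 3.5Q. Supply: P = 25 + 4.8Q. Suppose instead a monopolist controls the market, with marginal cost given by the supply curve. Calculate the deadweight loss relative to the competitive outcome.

8.91

Competitive equilibrium: 66 − 3.5Q = 25 + 4.8Q → Q* = 4.9398, P* = 48.7108.
Marginal revenue: MR = 66 − 7Q. Set MR = MC: 66 − 7Q = 25 + 4.8Q → Q_m = 3.4746.
Price P_m = 66 − 3.5·3.4746 = 53.8389; MC(Q_m) = 25 + 4.8·3.4746 = 41.6781.
Competitive Q* = 4.9398, so ΔQ = 1.4652; wedge = 53.8389 − 41.6781 = 12.1608.
DWL = ½ × 1.4652 × 12.1608 = 8.91.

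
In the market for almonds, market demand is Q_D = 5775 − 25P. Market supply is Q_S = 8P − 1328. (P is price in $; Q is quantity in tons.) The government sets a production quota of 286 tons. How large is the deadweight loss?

In inverse form: demand P = 231 − 0.04Q, supply P = 166 + 0.125Q.
Competitive equilibrium: 231 − 0.04Q = 166 + 0.125Q → Q* = 393.9394, P* = 215.2424.
At Q = 286: demand price = 231 − 0.04·286 = 219.56; supply price = 166 + 0.125·286 = 201.75.
ΔQ = 393.9394 − 286 = 107.9394; wedge = 219.56 − 201.75 = 17.81.
DWL = ½ × 107.9394 × 17.81 = $961.20.

$961.20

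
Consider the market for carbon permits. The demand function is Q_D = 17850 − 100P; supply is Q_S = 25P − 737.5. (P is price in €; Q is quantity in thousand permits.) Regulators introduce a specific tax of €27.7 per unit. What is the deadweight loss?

€7672.90 thousand

In inverse form: demand P = 178.5 − 0.01Q, supply P = 29.5 + 0.04Q.
Competitive equilibrium: 178.5 − 0.01Q = 29.5 + 0.04Q → Q* = 2980, P* = 148.7.
With the tax, the buyer price exceeds the seller price by 27.7: (178.5 − 0.01Q) − (29.5 + 0.04Q) = 27.7 → Q' = 2426.
ΔQ = 2980 − 2426 = 554; the wedge equals the tax, 27.7.
The triangle = ½ × 554 × 27.7 = €7672.90 thousand.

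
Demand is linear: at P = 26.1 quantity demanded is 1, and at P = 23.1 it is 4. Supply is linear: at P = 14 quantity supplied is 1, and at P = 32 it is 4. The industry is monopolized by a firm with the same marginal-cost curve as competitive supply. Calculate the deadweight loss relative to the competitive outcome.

Demand slope = (23.1 − 26.1)/(4 − 1) = −1, so P = 27.1 − Q.
Supply slope = (32 − 14)/(4 − 1) = 6, so P = 8 + 6Q.
Competitive equilibrium: 27.1 − Q = 8 + 6Q → Q* = 2.7286, P* = 24.3714.
Marginal revenue: MR = 27.1 − 2Q. Set MR = MC: 27.1 − 2Q = 8 + 6Q → Q_m = 2.3875.
Price P_m = 27.1 − 1·2.3875 = 24.7125; MC(Q_m) = 8 + 6·2.3875 = 22.325.
Competitive Q* = 2.7286, so ΔQ = 0.3411; wedge = 24.7125 − 22.325 = 2.3875.
DWL = ½ × 0.3411 × 2.3875 = 0.41.

0.41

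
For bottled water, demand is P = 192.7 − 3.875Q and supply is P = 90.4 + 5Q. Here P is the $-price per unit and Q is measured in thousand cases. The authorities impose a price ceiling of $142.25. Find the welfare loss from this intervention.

$5.94 thousand

Competitive equilibrium: 192.7 − 3.875Q = 90.4 + 5Q → Q* = 11.5268, P* = 148.0338.
At the ceiling P = 142.25, quantity supplied = (142.25 − 90.4)/5 = 10.37.
Willingness to pay at Q' = 10.37: 192.7 − 3.875·10.37 = 152.5163.
ΔQ = 11.5268 − 10.37 = 1.1568; wedge = 152.5163 − 142.25 = 10.2663.
The triangle = ½ × 1.1568 × 10.2663 = $5.94 thousand.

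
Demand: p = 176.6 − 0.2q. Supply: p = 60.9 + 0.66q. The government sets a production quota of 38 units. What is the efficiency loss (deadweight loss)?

4007.16

Competitive equilibrium: 176.6 − 0.2q = 60.9 + 0.66q → q* = 134.5349, p* = 149.693.
At q = 38: demand price = 176.6 − 0.2·38 = 169; supply price = 60.9 + 0.66·38 = 85.98.
Δq = 134.5349 − 38 = 96.5349; wedge = 169 − 85.98 = 83.02.
The triangle = ½ × 96.5349 × 83.02 = 4007.16.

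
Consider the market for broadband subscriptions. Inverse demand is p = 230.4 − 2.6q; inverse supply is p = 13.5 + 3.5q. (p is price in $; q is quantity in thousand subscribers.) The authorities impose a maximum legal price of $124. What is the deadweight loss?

Competitive equilibrium: 230.4 − 2.6q = 13.5 + 3.5q → q* = 35.5574, p* = 137.9508.
At the ceiling p = 124, quantity supplied = (124 − 13.5)/3.5 = 31.5714.
Willingness to pay at q' = 31.5714: 230.4 − 2.6·31.5714 = 148.3144.
Δq = 35.5574 − 31.5714 = 3.986; wedge = 148.3144 − 124 = 24.3144.
The triangle = ½ × 3.986 × 24.3144 = $48.46 thousand.

$48.46 thousand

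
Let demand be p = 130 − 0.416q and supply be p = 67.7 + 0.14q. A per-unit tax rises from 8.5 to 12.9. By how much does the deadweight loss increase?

Competitive equilibrium: 130 − 0.416q = 67.7 + 0.14q → q* = 112.0504, p* = 83.3871.
For a per-unit tax t: Δq = t/0.556, so DWL = ½·t·(t/0.556) = t²/1.112.
At t = 8.5: DWL = 64.973. At t = 12.9: DWL = 149.649.
Increase = 149.649 − 64.973 = 84.68.

84.68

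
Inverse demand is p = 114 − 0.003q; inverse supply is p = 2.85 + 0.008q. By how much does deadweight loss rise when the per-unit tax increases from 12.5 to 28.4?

29559.55

Competitive equilibrium: 114 − 0.003q = 2.85 + 0.008q → q* = 10104.5455, p* = 83.6864.
For a per-unit tax t: Δq = t/0.011, so DWL = ½·t·(t/0.011) = t²/0.022.
At t = 12.5: DWL = 7102.273. At t = 28.4: DWL = 36661.818.
Increase = 36661.818 − 7102.273 = 29559.55.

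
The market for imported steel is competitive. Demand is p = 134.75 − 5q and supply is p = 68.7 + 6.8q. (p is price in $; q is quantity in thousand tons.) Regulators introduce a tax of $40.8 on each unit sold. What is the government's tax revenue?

$87.31 thousand

Competitive equilibrium: 134.75 − 5q = 68.7 + 6.8q → q* = 5.59746, p* = 106.76271.
With the tax, the buyer price exceeds the seller price by 40.8: (134.75 − 5q) − (68.7 + 6.8q) = 40.8 → q' = 2.13983.
Tax revenue = 40.8 × 2.13983 = $87.31 thousand.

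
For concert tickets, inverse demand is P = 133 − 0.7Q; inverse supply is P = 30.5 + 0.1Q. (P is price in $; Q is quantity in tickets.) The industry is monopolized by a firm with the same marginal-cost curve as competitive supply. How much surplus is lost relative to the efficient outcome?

$1430.02

Competitive equilibrium: 133 − 0.7Q = 30.5 + 0.1Q → Q* = 128.125, P* = 43.3125.
Marginal revenue: MR = 133 − 1.4Q. Set MR = MC: 133 − 1.4Q = 30.5 + 0.1Q → Q_m = 68.3333.
Price P_m = 133 − 0.7·68.3333 = 85.1667; MC(Q_m) = 30.5 + 0.1·68.3333 = 37.3333.
Competitive Q* = 128.125, so ΔQ = 59.7917; wedge = 85.1667 − 37.3333 = 47.8334.
Deadweight loss = ½ × 59.7917 × 47.8334 = $1430.02.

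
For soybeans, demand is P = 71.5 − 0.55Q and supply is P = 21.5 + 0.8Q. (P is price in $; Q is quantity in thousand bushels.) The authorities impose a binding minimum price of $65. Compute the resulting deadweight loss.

Competitive equilibrium: 71.5 − 0.55Q = 21.5 + 0.8Q → Q* = 37.037, P* = 51.1296.
At the floor P = 65, quantity demanded = (71.5 − 65)/0.55 = 11.8182.
Sellers' marginal cost at Q' = 11.8182: 21.5 + 0.8·11.8182 = 30.9546.
ΔQ = 37.037 − 11.8182 = 25.2188; wedge = 65 − 30.9546 = 34.0454.
The triangle = ½ × 25.2188 × 34.0454 = $429.29 thousand.

$429.29 thousand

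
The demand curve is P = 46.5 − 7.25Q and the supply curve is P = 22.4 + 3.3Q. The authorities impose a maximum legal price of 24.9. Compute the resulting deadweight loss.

Competitive equilibrium: 46.5 − 7.25Q = 22.4 + 3.3Q → Q* = 2.2844, P* = 29.9384.
At the ceiling P = 24.9, quantity supplied = (24.9 − 22.4)/3.3 = 0.7576.
Willingness to pay at Q' = 0.7576: 46.5 − 7.25·0.7576 = 41.0074.
ΔQ = 2.2844 − 0.7576 = 1.5268; wedge = 41.0074 − 24.9 = 16.1074.
DWL = ½ × 1.5268 × 16.1074 = 12.30.

12.30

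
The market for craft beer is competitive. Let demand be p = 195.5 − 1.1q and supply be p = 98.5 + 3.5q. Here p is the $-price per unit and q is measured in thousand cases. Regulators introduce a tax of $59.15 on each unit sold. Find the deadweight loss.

$380.30 thousand

Competitive equilibrium: 195.5 − 1.1q = 98.5 + 3.5q → q* = 21.087, p* = 172.3043.
With the tax, the buyer price exceeds the seller price by 59.15: (195.5 − 1.1q) − (98.5 + 3.5q) = 59.15 → q' = 8.2283.
Δq = 21.087 − 8.2283 = 12.8587; the wedge equals the tax, 59.15.
Welfare loss = ½ × 12.8587 × 59.15 = $380.30 thousand.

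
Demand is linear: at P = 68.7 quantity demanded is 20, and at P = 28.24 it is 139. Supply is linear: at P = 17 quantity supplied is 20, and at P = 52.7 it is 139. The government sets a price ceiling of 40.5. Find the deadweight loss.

Demand slope = (28.24 − 68.7)/(139 − 20) = −0.34, so P = 75.5 − 0.34Q.
Supply slope = (52.7 − 17)/(139 − 20) = 0.3, so P = 11 + 0.3Q.
Competitive equilibrium: 75.5 − 0.34Q = 11 + 0.3Q → Q* = 100.7813, P* = 41.2344.
At the ceiling P = 40.5, quantity supplied = (40.5 − 11)/0.3 = 98.3333.
Willingness to pay at Q' = 98.3333: 75.5 − 0.34·98.3333 = 42.0667.
ΔQ = 100.7813 − 98.3333 = 2.448; wedge = 42.0667 − 40.5 = 1.5667.
Deadweight loss = ½ × 2.448 × 1.5667 = 1.92.

1.92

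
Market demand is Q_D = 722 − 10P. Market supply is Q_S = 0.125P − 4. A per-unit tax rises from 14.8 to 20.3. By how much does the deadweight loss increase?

In inverse form: demand P = 72.2 − 0.1Q, supply P = 32 + 8Q.
Competitive equilibrium: 72.2 − 0.1Q = 32 + 8Q → Q* = 4.963, P* = 71.7037.
For a per-unit tax t: ΔQ = t/8.1, so DWL = ½·t·(t/8.1) = t²/16.2.
At t = 14.8: DWL = 13.521. At t = 20.3: DWL = 25.438.
Increase = 25.438 − 13.521 = 11.92.

11.92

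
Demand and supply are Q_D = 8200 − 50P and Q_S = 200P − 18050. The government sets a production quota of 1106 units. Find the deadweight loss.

42504.20

In inverse form: demand P = 164 − 0.02Q, supply P = 90.25 + 0.005Q.
Competitive equilibrium: 164 − 0.02Q = 90.25 + 0.005Q → Q* = 2950, P* = 105.
At Q = 1106: demand price = 164 − 0.02·1106 = 141.88; supply price = 90.25 + 0.005·1106 = 95.78.
ΔQ = 2950 − 1106 = 1844; wedge = 141.88 − 95.78 = 46.1.
Welfare loss = ½ × 1844 × 46.1 = 42504.20.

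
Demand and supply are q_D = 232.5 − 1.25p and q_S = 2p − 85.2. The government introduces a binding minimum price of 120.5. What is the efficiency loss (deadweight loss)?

In inverse form: demand p = 186 − 0.8q, supply p = 42.6 + 0.5q.
Competitive equilibrium: 186 − 0.8q = 42.6 + 0.5q → q* = 110.3077, p* = 97.7538.
At the floor p = 120.5, quantity demanded = (186 − 120.5)/0.8 = 81.875.
Sellers' marginal cost at q' = 81.875: 42.6 + 0.5·81.875 = 83.5375.
Δq = 110.3077 − 81.875 = 28.4327; wedge = 120.5 − 83.5375 = 36.9625.
Deadweight loss = ½ × 28.4327 × 36.9625 = 525.47.

525.47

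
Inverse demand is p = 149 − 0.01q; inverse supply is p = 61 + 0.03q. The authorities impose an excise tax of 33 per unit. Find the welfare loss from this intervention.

13612.50

Competitive equilibrium: 149 − 0.01q = 61 + 0.03q → q* = 2200, p* = 127.
With the tax, the buyer price exceeds the seller price by 33: (149 − 0.01q) − (61 + 0.03q) = 33 → q' = 1375.
Δq = 2200 − 1375 = 825; the wedge equals the tax, 33.
Deadweight loss = ½ × 825 × 33 = 13612.50.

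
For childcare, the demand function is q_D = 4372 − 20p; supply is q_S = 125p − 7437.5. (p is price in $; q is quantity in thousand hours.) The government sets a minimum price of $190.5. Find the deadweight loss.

In inverse form: demand p = 218.6 − 0.05q, supply p = 59.5 + 0.008q.
Competitive equilibrium: 218.6 − 0.05q = 59.5 + 0.008q → q* = 2743.10345, p* = 81.44483.
At the floor p = 190.5, quantity demanded = (218.6 − 190.5)/0.05 = 562.
Sellers' marginal cost at q' = 562: 59.5 + 0.008·562 = 63.996.
Δq = 2743.10345 − 562 = 2181.10345; wedge = 190.5 − 63.996 = 126.504.
The triangle = ½ × 2181.10345 × 126.504 = $137959.16 thousand.

$137959.16 thousand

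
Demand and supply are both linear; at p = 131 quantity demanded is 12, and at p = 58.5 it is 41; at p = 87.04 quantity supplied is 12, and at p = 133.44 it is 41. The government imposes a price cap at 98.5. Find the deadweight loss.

25.97

Demand slope = (58.5 − 131)/(41 − 12) = −2.5, so p = 161 − 2.5q.
Supply slope = (133.44 − 87.04)/(41 − 12) = 1.6, so p = 67.84 + 1.6q.
Competitive equilibrium: 161 − 2.5q = 67.84 + 1.6q → q* = 22.722, p* = 104.1951.
At the ceiling p = 98.5, quantity supplied = (98.5 − 67.84)/1.6 = 19.1625.
Willingness to pay at q' = 19.1625: 161 − 2.5·19.1625 = 113.0938.
Δq = 22.722 − 19.1625 = 3.5595; wedge = 113.0938 − 98.5 = 14.5938.
Welfare loss = ½ × 3.5595 × 14.5938 = 25.97.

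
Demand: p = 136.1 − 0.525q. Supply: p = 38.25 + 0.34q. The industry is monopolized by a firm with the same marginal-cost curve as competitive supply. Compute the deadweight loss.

Competitive equilibrium: 136.1 − 0.525q = 38.25 + 0.34q → q* = 113.1214, p* = 76.7113.
Marginal revenue: MR = 136.1 − 1.05q. Set MR = MC: 136.1 − 1.05q = 38.25 + 0.34q → q_m = 70.3957.
Price p_m = 136.1 − 0.525·70.3957 = 99.1423; MC(q_m) = 38.25 + 0.34·70.3957 = 62.1845.
Competitive q* = 113.1214, so Δq = 42.7257; wedge = 99.1423 − 62.1845 = 36.9578.
Welfare loss = ½ × 42.7257 × 36.9578 = 789.52.

789.52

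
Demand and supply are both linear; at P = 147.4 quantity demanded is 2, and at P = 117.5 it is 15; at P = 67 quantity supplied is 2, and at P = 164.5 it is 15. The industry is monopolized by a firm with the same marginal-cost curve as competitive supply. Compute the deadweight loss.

18.43

Demand slope = (117.5 − 147.4)/(15 − 2) = −2.3, so P = 152 − 2.3Q.
Supply slope = (164.5 − 67)/(15 − 2) = 7.5, so P = 52 + 7.5Q.
Competitive equilibrium: 152 − 2.3Q = 52 + 7.5Q → Q* = 10.2041, P* = 128.5306.
Marginal revenue: MR = 152 − 4.6Q. Set MR = MC: 152 − 4.6Q = 52 + 7.5Q → Q_m = 8.2645.
Price P_m = 152 − 2.3·8.2645 = 132.9917; MC(Q_m) = 52 + 7.5·8.2645 = 113.9838.
Competitive Q* = 10.2041, so ΔQ = 1.9396; wedge = 132.9917 − 113.9838 = 19.0079.
Deadweight loss = ½ × 1.9396 × 19.0079 = 18.43.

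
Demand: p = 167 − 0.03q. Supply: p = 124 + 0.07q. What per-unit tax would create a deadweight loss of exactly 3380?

Competitive equilibrium: 167 − 0.03q = 124 + 0.07q → q* = 430, p* = 154.1.
A tax t gives Δq = t/0.1 and wedge t, so DWL = t²/0.2.
t²/0.2 = 3380 → t² = 676 → t = 26.

26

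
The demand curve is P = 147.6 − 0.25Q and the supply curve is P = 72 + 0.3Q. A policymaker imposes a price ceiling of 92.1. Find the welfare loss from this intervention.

1365.06

Competitive equilibrium: 147.6 − 0.25Q = 72 + 0.3Q → Q* = 137.4545, P* = 113.2364.
At the ceiling P = 92.1, quantity supplied = (92.1 − 72)/0.3 = 67.
Willingness to pay at Q' = 67: 147.6 − 0.25·67 = 130.85.
ΔQ = 137.4545 − 67 = 70.4545; wedge = 130.85 − 92.1 = 38.75.
Deadweight loss = ½ × 70.4545 × 38.75 = 1365.06.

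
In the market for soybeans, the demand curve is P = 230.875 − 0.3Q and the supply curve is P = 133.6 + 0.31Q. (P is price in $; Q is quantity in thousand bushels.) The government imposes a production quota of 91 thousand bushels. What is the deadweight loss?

Competitive equilibrium: 230.875 − 0.3Q = 133.6 + 0.31Q → Q* = 159.4672, P* = 183.0348.
At Q = 91: demand price = 230.875 − 0.3·91 = 203.575; supply price = 133.6 + 0.31·91 = 161.81.
ΔQ = 159.4672 − 91 = 68.4672; wedge = 203.575 − 161.81 = 41.765.
Deadweight loss = ½ × 68.4672 × 41.765 = $1429.77 thousand.

$1429.77 thousand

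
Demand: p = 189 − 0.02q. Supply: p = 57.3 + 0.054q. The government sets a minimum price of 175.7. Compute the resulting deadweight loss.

45977.03

Competitive equilibrium: 189 − 0.02q = 57.3 + 0.054q → q* = 1779.7297, p* = 153.4054.
At the floor p = 175.7, quantity demanded = (189 − 175.7)/0.02 = 665.
Sellers' marginal cost at q' = 665: 57.3 + 0.054·665 = 93.21.
Δq = 1779.7297 − 665 = 1114.7297; wedge = 175.7 − 93.21 = 82.49.
Welfare loss = ½ × 1114.7297 × 82.49 = 45977.03.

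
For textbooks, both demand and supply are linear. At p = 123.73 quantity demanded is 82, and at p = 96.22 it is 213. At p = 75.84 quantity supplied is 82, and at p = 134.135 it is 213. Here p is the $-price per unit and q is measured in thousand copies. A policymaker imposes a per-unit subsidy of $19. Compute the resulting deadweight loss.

$275.57 thousand

Demand slope = (96.22 − 123.73)/(213 − 82) = −0.21, so p = 140.95 − 0.21q.
Supply slope = (134.135 − 75.84)/(213 − 82) = 0.445, so p = 39.35 + 0.445q.
Competitive equilibrium: 140.95 − 0.21q = 39.35 + 0.445q → q* = 155.1145, p* = 108.376.
The subsidy lowers effective supply by 19: p = 20.35 + 0.445q.
New quantity: 140.95 − 0.21q = 20.35 + 0.445q → q' = 184.1221.
Overproduction Δq = 184.1221 − 155.1145 = 29.0076; wedge = subsidy = 19.
DWL = ½ × 29.0076 × 19 = $275.57 thousand.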